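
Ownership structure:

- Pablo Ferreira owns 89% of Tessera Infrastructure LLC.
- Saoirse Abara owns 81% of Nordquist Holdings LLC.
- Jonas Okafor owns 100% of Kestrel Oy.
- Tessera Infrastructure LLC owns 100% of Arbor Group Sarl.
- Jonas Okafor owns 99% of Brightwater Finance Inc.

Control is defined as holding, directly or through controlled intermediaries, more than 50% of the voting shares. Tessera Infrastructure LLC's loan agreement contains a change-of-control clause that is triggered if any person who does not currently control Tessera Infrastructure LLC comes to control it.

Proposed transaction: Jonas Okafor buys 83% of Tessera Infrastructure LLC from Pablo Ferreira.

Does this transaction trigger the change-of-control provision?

The purchase adds only to Jonas's holdings (Pablo's stake shrinks), so Jonas is the only person who could newly come to control Tessera.
Jonas holds 99% of Brightwater, so Jonas controls Brightwater.
Jonas holds 100% of Kestrel, so Jonas controls Kestrel.
Neither Jonas nor any entity Jonas controls holds any voting interest in Tessera.
So before the transaction, Jonas does not control Tessera.
After the purchase, Jonas holds 83% of Tessera directly, and Pablo's stake falls to 6%.
Jonas holds 83% of Tessera, so Jonas controls Tessera.
Jonas did not control Tessera before and does after, so the clause is triggered.

Yes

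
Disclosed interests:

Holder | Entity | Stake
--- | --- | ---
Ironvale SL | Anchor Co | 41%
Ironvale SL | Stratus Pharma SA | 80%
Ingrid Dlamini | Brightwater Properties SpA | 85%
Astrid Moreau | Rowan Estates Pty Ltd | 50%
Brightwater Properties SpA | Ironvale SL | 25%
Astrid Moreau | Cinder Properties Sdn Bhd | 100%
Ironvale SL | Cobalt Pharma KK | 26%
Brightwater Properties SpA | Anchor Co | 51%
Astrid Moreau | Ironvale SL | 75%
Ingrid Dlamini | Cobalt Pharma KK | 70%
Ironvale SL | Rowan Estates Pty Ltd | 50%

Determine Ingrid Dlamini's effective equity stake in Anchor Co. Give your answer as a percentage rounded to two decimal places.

Ingrid reaches Anchor along 2 paths.
Via Brightwater: 85% × 51% = 43.35%.
Via Brightwater → Ironvale: 85% × 25% × 41% = 8.7125%.
Total: 43.35% + 8.7125% = 52.0625%.
Rounded: 52.06%.

52.06%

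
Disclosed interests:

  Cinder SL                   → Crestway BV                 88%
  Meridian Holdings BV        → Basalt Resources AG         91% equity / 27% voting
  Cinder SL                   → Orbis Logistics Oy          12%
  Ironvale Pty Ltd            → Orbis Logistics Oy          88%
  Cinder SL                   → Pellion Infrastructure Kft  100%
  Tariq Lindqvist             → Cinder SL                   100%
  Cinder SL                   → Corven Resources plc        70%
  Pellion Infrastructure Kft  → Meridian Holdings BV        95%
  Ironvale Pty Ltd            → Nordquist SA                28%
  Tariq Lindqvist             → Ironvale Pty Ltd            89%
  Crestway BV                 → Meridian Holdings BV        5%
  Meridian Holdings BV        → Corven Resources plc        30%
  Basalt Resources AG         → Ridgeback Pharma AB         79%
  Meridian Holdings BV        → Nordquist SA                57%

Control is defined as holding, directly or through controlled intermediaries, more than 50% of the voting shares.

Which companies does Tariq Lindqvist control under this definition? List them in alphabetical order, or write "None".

Tariq holds 89% of Ironvale, so Tariq controls Ironvale.
Tariq holds 100% of Cinder, so Tariq controls Cinder.
Cinder holds 100% of Pellion, so Tariq controls Pellion.
Cinder holds 88% of Crestway, so Tariq controls Crestway.
Ironvale and Cinder together hold 88% + 12% = 100% of Orbis, so Tariq controls Orbis.
Pellion and Crestway together hold 95% + 5% = 100% of Meridian, so Tariq controls Meridian.
Meridian and Cinder together hold 30% + 70% = 100% of Corven, so Tariq controls Corven.
Meridian and Ironvale together hold 57% + 28% = 85% of Nordquist, so Tariq controls Nordquist.
No other company's threshold is met.

Cinder SL, Corven Resources plc, Crestway BV, Ironvale Pty Ltd, Meridian Holdings BV, Nordquist SA, Orbis Logistics Oy, Pellion Infrastructure Kft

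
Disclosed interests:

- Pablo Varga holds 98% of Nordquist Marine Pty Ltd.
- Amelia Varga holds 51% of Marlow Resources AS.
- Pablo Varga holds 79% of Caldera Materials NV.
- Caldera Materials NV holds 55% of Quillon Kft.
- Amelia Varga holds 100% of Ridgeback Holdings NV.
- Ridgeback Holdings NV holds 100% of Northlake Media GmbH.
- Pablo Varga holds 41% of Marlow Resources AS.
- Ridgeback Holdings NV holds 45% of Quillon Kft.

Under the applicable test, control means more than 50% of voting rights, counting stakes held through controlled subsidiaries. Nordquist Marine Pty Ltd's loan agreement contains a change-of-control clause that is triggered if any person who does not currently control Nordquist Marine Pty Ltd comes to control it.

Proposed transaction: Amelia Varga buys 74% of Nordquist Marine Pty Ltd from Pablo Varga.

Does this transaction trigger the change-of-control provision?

Yes

The purchase adds only to Amelia's holdings (Pablo's stake shrinks), so Amelia is the only person who could newly come to control Nordquist.
Amelia holds 100% of Ridgeback, so Amelia controls Ridgeback.
Amelia holds 51% of Marlow, so Amelia controls Marlow.
Ridgeback holds 100% of Northlake, so Amelia controls Northlake.
Neither Amelia nor any entity Amelia controls holds any voting interest in Nordquist.
So before the transaction, Amelia does not control Nordquist.
After the purchase, Amelia holds 74% of Nordquist directly, and Pablo's stake falls to 24%.
Amelia holds 74% of Nordquist, so Amelia controls Nordquist.
Amelia did not control Nordquist before and does after, so the clause is triggered.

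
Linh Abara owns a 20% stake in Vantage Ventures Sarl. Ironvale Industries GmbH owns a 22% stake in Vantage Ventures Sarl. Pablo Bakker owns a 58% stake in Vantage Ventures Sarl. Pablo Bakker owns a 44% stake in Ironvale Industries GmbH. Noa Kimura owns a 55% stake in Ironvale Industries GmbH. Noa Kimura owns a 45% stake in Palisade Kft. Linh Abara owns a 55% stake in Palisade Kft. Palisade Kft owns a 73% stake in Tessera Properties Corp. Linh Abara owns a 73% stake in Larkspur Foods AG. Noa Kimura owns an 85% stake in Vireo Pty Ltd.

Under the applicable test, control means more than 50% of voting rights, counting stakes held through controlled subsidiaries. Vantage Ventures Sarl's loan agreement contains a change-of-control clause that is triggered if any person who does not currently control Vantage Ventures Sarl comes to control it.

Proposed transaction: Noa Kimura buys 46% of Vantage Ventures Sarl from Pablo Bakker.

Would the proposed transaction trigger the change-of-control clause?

Yes

The purchase adds only to Noa's holdings (Pablo's stake shrinks), so Noa is the only person who could newly come to control Vantage.
Noa holds 55% of Ironvale, so Noa controls Ironvale.
Noa holds 85% of Vireo, so Noa controls Vireo.
In Vantage, Noa's side holds only 22%, not > 50%.
So before the transaction, Noa does not control Vantage.
After the purchase, Noa holds 46% of Vantage directly, and Pablo's stake falls to 12%.
Ironvale and Noa together hold 22% + 46% = 68% of Vantage, so Noa controls Vantage.
Noa did not control Vantage before and does after, so the clause is triggered.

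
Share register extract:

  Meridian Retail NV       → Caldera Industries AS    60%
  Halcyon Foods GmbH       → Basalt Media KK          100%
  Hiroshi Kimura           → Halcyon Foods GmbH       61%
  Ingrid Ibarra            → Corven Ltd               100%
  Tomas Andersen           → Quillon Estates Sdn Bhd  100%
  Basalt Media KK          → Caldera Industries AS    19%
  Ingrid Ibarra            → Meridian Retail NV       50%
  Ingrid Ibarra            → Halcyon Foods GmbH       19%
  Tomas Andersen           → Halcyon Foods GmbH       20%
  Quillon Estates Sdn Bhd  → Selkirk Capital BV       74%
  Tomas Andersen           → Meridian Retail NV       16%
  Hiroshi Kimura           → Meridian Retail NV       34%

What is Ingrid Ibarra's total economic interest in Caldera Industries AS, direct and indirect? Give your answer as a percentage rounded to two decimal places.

33.61%

Ingrid reaches Caldera along 2 paths.
Via Halcyon → Basalt: 19% × 100% × 19% = 3.61%.
Via Meridian: 50% × 60% = 30%.
Total: 3.61% + 30% = 33.61%.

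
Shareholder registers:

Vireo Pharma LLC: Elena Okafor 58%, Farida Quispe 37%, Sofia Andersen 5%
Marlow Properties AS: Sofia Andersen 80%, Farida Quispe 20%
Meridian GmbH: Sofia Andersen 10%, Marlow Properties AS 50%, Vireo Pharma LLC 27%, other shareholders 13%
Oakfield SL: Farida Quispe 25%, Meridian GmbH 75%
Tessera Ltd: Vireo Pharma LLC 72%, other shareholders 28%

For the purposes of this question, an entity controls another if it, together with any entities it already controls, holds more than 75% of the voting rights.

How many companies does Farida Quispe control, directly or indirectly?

Farida's largest direct stake is 37% in Vireo, which does not meet the threshold.
Farida controls 0 companies.

0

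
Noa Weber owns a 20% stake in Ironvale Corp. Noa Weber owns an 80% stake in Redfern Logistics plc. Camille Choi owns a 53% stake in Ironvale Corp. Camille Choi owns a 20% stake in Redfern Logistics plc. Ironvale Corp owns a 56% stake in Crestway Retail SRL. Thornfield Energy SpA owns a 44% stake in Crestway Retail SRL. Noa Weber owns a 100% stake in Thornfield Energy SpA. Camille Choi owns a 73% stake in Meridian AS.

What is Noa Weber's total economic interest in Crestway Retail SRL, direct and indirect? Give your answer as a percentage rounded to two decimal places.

Noa reaches Crestway along 2 paths.
Via Ironvale: 20% × 56% = 11.2%.
Via Thornfield: 100% × 44% = 44%.
Total: 11.2% + 44% = 55.2%.
Rounded: 55.20%.

55.20%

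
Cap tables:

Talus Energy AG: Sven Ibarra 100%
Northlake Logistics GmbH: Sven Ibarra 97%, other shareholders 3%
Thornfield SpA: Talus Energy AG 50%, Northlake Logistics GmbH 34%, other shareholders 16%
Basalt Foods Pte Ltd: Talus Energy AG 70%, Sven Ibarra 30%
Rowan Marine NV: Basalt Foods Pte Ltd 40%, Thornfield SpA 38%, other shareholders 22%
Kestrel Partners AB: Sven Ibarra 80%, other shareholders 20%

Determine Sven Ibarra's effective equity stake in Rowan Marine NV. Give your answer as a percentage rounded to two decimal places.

Sven reaches Rowan along 4 paths.
Via Talus → Basalt: 100% × 70% × 40% = 28%.
Via Basalt: 30% × 40% = 12%.
Via Talus → Thornfield: 100% × 50% × 38% = 19%.
Via Northlake → Thornfield: 97% × 34% × 38% = 12.5324%.
Total: 28% + 12% + 19% + 12.5324% = 71.5324%.
Rounded: 71.53%.

71.53%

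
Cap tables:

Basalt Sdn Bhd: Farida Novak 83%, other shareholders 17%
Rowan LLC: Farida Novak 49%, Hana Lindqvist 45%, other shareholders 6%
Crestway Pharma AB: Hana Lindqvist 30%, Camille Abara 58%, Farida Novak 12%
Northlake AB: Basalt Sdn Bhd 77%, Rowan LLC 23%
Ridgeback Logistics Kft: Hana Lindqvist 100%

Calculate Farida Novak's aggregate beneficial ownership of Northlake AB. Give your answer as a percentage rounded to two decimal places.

75.18%

Farida reaches Northlake along 2 paths.
Via Basalt: 83% × 77% = 63.91%.
Via Rowan: 49% × 23% = 11.27%.
Total: 63.91% + 11.27% = 75.18%.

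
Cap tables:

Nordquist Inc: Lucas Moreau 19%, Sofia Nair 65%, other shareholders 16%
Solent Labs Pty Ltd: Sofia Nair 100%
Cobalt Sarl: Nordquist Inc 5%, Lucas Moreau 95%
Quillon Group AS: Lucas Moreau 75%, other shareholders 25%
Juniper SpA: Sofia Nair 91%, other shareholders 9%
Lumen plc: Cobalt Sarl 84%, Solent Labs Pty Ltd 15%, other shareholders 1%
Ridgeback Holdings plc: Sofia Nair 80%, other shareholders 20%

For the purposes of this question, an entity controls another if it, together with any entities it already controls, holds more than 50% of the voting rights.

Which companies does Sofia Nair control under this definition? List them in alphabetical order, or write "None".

Sofia holds 65% of Nordquist, so Sofia controls Nordquist.
Sofia holds 100% of Solent, so Sofia controls Solent.
Sofia holds 91% of Juniper, so Sofia controls Juniper.
Sofia holds 80% of Ridgeback, so Sofia controls Ridgeback.
No other company's threshold is met.

Juniper SpA, Nordquist Inc, Ridgeback Holdings plc, Solent Labs Pty Ltd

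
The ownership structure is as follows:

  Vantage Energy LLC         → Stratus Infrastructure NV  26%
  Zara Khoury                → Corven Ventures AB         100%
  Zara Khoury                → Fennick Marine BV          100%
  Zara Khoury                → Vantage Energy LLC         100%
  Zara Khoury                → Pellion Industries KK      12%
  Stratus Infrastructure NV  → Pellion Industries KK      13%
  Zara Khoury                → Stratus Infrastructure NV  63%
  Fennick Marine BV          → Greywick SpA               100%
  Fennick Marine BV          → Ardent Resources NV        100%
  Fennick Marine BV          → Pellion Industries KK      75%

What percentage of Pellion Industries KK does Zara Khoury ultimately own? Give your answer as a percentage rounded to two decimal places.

98.57%

Zara reaches Pellion along 4 paths.
Via Stratus: 63% × 13% = 8.19%.
Via Vantage → Stratus: 100% × 26% × 13% = 3.38%.
Via Fennick: 100% × 75% = 75%.
Direct stake: 12% = 12%.
Total: 8.19% + 3.38% + 75% + 12% = 98.57%.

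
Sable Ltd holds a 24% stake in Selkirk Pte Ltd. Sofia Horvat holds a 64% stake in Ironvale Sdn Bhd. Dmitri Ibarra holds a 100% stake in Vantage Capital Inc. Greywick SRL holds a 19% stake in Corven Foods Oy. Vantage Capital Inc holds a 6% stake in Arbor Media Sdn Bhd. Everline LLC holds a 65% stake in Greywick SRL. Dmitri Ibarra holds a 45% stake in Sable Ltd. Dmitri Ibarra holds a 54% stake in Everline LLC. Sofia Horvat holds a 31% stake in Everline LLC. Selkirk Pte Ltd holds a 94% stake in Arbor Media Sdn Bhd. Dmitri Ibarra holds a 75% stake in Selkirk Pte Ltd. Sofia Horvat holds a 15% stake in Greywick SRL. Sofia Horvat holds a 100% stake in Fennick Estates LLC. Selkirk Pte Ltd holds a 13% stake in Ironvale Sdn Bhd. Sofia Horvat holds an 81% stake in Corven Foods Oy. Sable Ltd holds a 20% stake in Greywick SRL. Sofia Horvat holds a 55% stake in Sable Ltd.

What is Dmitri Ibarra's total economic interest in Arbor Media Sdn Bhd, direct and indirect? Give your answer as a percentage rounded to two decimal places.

86.65%

Dmitri reaches Arbor along 3 paths.
Via Vantage: 100% × 6% = 6%.
Via Sable → Selkirk: 45% × 24% × 94% = 10.152%.
Via Selkirk: 75% × 94% = 70.5%.
Total: 6% + 10.152% + 70.5% = 86.652%.
Rounded: 86.65%.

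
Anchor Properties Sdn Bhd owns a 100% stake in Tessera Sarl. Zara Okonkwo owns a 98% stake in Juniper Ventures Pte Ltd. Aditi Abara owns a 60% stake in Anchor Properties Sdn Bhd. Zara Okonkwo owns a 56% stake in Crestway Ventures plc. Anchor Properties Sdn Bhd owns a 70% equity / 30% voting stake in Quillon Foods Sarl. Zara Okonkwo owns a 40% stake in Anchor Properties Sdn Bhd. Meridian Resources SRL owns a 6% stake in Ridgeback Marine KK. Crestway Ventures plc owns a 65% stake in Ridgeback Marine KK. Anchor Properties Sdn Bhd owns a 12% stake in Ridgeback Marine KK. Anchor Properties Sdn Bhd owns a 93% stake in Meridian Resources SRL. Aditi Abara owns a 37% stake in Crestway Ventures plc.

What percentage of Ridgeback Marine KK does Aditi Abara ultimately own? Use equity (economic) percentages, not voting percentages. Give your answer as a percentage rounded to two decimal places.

34.60%

Aditi reaches Ridgeback along 3 paths.
Via Crestway: 37% × 65% = 24.05%.
Via Anchor → Meridian: 60% × 93% × 6% = 3.348%.
Via Anchor: 60% × 12% = 7.2%.
Total: 24.05% + 3.348% + 7.2% = 34.598%.
Rounded: 34.60%.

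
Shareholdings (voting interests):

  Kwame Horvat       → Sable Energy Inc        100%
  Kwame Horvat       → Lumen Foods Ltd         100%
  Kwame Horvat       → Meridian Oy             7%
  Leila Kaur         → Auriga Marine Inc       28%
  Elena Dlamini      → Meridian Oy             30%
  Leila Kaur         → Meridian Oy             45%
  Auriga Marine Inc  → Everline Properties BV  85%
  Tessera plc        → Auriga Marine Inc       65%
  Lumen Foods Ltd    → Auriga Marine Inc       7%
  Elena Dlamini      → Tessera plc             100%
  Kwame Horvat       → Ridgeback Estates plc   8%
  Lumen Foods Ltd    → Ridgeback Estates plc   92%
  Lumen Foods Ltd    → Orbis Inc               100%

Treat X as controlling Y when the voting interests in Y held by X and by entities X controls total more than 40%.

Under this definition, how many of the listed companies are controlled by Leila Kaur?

Leila holds 45% of Meridian, so Leila controls Meridian.
No other company's threshold is met.
Leila controls 1 company.

1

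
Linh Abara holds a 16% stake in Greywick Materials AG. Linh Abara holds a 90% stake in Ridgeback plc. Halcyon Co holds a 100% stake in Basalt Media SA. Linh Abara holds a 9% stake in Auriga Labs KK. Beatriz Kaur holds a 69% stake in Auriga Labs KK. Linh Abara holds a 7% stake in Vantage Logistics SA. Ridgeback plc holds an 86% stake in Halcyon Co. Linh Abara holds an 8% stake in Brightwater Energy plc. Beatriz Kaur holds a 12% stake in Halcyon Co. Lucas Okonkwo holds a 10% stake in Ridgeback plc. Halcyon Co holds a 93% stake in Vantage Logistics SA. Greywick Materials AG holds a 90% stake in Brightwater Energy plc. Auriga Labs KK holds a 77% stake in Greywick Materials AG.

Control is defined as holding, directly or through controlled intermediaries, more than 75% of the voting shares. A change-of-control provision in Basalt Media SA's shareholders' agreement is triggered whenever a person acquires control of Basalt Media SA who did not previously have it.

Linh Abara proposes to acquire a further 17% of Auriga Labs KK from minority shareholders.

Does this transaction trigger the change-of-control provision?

The purchase changes only Linh's holdings, so Linh is the only person who could newly come to control Basalt.
Linh holds 90% of Ridgeback, so Linh controls Ridgeback.
Ridgeback holds 86% of Halcyon, so Linh controls Halcyon.
Halcyon holds 100% of Basalt, so Linh controls Basalt.
So Linh already controls Basalt before the transaction.
After the purchase, Linh's direct stake in Auriga rises to 9% + 17% = 26%.
Linh controlled Basalt already, so this is not a new person acquiring control; every other person's position is unchanged or reduced.
No new person acquires control, so the clause is not triggered.

No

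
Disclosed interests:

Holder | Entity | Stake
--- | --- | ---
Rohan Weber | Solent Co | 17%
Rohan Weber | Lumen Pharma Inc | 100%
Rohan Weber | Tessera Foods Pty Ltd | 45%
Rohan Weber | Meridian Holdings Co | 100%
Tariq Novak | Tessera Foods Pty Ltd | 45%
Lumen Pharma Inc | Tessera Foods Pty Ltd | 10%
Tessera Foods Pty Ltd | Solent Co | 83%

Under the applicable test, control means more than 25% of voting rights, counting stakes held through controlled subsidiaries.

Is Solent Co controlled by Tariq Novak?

Tariq holds 45% of Tessera, so Tariq controls Tessera.
Tessera holds 83% of Solent, so Tariq controls Solent.

Yes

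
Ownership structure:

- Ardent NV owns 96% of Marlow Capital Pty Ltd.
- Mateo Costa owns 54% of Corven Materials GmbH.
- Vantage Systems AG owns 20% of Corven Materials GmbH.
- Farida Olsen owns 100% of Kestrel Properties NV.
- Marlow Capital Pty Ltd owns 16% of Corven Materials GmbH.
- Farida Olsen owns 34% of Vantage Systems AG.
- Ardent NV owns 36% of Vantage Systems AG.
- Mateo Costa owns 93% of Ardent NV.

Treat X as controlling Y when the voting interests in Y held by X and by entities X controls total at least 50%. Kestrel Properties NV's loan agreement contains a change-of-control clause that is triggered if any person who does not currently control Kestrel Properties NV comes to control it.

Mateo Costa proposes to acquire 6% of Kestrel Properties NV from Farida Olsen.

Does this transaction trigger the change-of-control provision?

No

The purchase adds only to Mateo's holdings (Farida's stake shrinks), so Mateo is the only person who could newly come to control Kestrel.
Mateo holds 93% of Ardent, so Mateo controls Ardent.
Ardent holds 96% of Marlow, so Mateo controls Marlow.
Marlow and Mateo together hold 16% + 54% = 70% of Corven, so Mateo controls Corven.
Neither Mateo nor any entity Mateo controls holds any voting interest in Kestrel.
So before the transaction, Mateo does not control Kestrel.
After the purchase, Mateo holds 6% of Kestrel directly, and Farida's stake falls to 94%.
After the transaction, Mateo's side holds 6% of Kestrel, not ≥ 50%, so Mateo still does not control Kestrel.
No new person acquires control, so the clause is not triggered.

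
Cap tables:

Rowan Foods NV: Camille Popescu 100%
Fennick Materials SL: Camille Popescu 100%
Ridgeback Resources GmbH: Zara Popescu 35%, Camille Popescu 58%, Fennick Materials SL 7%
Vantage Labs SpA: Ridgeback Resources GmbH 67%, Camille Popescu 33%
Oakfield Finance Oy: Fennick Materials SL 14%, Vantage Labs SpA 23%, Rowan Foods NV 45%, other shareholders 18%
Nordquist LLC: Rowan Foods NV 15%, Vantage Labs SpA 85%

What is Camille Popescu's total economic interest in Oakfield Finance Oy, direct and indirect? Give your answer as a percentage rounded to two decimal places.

Camille reaches Oakfield along 5 paths.
Via Fennick: 100% × 14% = 14%.
Via Ridgeback → Vantage: 58% × 67% × 23% = 8.9378%.
Via Fennick → Ridgeback → Vantage: 100% × 7% × 67% × 23% = 1.0787%.
Via Vantage: 33% × 23% = 7.59%.
Via Rowan: 100% × 45% = 45%.
Total: 14% + 8.9378% + 1.0787% + 7.59% + 45% = 76.6065%.
Rounded: 76.61%.

76.61%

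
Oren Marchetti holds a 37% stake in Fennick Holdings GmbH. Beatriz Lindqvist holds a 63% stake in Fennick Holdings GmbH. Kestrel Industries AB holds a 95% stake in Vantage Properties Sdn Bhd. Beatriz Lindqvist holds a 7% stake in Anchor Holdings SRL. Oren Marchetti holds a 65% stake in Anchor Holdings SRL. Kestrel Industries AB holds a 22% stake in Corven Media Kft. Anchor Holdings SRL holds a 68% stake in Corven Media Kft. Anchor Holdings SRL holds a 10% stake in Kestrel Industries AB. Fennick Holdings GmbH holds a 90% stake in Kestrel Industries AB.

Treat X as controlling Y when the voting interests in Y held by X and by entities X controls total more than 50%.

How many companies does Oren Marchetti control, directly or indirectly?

Oren holds 65% of Anchor, so Oren controls Anchor.
Anchor holds 68% of Corven, so Oren controls Corven.
No other company's threshold is met.
Oren controls 2 companies.

2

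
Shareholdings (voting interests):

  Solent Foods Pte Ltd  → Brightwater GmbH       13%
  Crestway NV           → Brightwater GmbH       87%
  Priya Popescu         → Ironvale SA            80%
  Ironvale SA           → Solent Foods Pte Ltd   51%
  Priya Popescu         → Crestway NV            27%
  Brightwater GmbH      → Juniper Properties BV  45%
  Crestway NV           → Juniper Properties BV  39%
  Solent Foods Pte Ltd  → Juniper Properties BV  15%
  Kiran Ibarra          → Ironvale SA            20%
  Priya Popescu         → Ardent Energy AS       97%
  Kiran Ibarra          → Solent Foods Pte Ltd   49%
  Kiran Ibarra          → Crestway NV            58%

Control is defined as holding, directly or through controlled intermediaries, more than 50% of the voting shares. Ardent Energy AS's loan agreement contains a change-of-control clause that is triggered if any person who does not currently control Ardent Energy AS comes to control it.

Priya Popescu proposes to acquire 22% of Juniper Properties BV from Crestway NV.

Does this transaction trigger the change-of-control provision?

No

The purchase adds only to Priya's holdings (Crestway's stake shrinks), so Priya is the only person who could newly come to control Ardent.
Priya holds 97% of Ardent, so Priya controls Ardent.
So Priya already controls Ardent before the transaction.
After the purchase, Priya holds 22% of Juniper directly, and Crestway's stake falls to 17%.
Priya controlled Ardent already, so this is not a new person acquiring control; every other person's position is unchanged or reduced.
No new person acquires control, so the clause is not triggered.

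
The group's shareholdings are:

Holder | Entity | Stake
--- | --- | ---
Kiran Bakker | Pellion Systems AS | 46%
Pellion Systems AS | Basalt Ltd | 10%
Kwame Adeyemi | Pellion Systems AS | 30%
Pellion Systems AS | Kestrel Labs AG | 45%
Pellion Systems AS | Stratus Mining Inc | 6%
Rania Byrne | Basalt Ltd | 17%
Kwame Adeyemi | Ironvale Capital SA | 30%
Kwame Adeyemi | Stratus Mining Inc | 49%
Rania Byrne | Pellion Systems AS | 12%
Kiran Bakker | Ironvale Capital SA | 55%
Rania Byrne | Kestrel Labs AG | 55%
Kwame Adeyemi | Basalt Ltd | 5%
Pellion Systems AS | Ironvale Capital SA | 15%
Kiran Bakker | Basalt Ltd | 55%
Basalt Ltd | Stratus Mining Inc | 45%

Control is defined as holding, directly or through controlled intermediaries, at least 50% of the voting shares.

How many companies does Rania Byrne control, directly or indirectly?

Rania holds 55% of Kestrel, so Rania controls Kestrel.
No other company's threshold is met.
Rania controls 1 company.

1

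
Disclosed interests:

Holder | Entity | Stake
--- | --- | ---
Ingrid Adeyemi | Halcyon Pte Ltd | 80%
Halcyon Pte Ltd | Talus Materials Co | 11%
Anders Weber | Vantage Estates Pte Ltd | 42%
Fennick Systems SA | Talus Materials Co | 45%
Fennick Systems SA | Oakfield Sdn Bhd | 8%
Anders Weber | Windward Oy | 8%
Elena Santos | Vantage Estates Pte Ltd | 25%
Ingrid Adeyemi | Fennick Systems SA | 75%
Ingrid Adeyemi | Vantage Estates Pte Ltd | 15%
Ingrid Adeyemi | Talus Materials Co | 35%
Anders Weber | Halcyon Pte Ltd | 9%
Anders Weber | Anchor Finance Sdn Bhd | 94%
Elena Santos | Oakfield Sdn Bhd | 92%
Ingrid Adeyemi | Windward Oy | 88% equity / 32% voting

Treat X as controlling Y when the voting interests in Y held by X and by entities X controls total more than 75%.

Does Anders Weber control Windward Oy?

Anders holds 94% of Anchor, so Anders controls Anchor.
In Windward, Anders's side holds only 8%, not > 75%.
So Anders does not control Windward.

No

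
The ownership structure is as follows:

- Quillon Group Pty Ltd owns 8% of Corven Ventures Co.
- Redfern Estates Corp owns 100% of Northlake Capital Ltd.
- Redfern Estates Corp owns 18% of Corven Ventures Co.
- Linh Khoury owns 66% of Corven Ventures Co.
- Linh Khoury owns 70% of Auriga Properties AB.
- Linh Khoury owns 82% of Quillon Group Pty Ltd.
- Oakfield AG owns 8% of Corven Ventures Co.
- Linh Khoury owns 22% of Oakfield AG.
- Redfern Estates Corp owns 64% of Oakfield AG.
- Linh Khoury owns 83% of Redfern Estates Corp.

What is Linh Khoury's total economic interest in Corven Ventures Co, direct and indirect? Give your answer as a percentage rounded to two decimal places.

Linh reaches Corven along 5 paths.
Via Quillon: 82% × 8% = 6.56%.
Direct stake: 66% = 66%.
Via Redfern → Oakfield: 83% × 64% × 8% = 4.2496%.
Via Oakfield: 22% × 8% = 1.76%.
Via Redfern: 83% × 18% = 14.94%.
Total: 6.56% + 66% + 4.2496% + 1.76% + 14.94% = 93.5096%.
Rounded: 93.51%.

93.51%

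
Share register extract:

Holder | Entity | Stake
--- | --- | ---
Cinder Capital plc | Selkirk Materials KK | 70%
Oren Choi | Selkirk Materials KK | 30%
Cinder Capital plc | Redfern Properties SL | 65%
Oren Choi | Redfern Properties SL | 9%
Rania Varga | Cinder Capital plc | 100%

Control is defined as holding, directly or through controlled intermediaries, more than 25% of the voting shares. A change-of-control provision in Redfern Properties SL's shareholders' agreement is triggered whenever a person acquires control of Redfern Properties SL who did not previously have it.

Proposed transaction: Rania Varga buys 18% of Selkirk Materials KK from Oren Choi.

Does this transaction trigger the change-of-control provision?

No

The purchase adds only to Rania's holdings (Oren's stake shrinks), so Rania is the only person who could newly come to control Redfern.
Rania holds 100% of Cinder, so Rania controls Cinder.
Cinder holds 65% of Redfern, so Rania controls Redfern.
So Rania already controls Redfern before the transaction.
After the purchase, Rania holds 18% of Selkirk directly, and Oren's stake falls to 12%.
Rania controlled Redfern already, so this is not a new person acquiring control; every other person's position is unchanged or reduced.
No new person acquires control, so the clause is not triggered.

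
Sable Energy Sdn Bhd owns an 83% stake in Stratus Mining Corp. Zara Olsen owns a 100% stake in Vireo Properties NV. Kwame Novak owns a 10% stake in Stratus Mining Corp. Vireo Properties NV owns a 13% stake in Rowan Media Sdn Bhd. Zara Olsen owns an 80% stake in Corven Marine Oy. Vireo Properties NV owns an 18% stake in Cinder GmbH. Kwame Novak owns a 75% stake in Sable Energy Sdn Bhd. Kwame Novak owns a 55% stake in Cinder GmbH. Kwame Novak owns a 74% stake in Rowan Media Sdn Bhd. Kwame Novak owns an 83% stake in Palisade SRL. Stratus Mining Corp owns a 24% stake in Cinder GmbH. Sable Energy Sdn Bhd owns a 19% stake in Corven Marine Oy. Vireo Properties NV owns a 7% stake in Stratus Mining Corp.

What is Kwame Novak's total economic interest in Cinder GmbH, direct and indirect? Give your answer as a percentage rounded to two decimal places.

Kwame reaches Cinder along 3 paths.
Direct stake: 55% = 55%.
Via Sable → Stratus: 75% × 83% × 24% = 14.94%.
Via Stratus: 10% × 24% = 2.4%.
Total: 55% + 14.94% + 2.4% = 72.34%.

72.34%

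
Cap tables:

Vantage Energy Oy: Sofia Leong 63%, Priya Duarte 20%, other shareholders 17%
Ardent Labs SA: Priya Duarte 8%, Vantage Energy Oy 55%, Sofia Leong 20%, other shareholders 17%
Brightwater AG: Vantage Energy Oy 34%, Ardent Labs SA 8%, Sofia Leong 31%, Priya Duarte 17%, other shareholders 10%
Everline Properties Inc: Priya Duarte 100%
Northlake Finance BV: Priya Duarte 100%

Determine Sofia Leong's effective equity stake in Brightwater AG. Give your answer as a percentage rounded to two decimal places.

56.79%

Sofia reaches Brightwater along 4 paths.
Via Vantage: 63% × 34% = 21.42%.
Via Vantage → Ardent: 63% × 55% × 8% = 2.772%.
Via Ardent: 20% × 8% = 1.6%.
Direct stake: 31% = 31%.
Total: 21.42% + 2.772% + 1.6% + 31% = 56.792%.
Rounded: 56.79%.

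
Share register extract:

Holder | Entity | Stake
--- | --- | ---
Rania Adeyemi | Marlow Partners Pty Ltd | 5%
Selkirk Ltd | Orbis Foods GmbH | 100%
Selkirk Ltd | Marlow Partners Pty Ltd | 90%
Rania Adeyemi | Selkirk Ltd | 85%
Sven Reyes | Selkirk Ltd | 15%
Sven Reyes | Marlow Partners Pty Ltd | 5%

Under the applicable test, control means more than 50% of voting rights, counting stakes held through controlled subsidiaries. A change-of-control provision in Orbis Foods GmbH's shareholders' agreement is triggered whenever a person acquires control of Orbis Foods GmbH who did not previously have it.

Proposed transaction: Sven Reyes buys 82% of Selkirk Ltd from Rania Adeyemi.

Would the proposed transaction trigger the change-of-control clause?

The purchase adds only to Sven's holdings (Rania's stake shrinks), so Sven is the only person who could newly come to control Orbis.
Sven's largest direct stake is 15% in Selkirk, which does not meet the threshold, so Sven controls no company.
Neither Sven nor any entity Sven controls holds any voting interest in Orbis.
So before the transaction, Sven does not control Orbis.
After the purchase, Sven's direct stake in Selkirk rises to 15% + 82% = 97%, and Rania's stake falls to 3%.
Sven holds 97% of Selkirk, so Sven controls Selkirk.
Selkirk holds 100% of Orbis, so Sven controls Orbis.
Sven did not control Orbis before and does after, so the clause is triggered.

Yes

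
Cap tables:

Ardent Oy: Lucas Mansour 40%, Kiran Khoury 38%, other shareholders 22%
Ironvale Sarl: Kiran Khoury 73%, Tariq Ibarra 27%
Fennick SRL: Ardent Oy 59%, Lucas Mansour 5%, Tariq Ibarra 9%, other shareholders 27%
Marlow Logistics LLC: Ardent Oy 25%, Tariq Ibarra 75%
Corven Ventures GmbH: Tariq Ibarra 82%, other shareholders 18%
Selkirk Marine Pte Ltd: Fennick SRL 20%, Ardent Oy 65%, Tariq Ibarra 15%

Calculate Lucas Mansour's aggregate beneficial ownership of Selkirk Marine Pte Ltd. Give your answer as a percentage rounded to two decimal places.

Lucas reaches Selkirk along 3 paths.
Via Ardent → Fennick: 40% × 59% × 20% = 4.72%.
Via Fennick: 5% × 20% = 1%.
Via Ardent: 40% × 65% = 26%.
Total: 4.72% + 1% + 26% = 31.72%.

31.72%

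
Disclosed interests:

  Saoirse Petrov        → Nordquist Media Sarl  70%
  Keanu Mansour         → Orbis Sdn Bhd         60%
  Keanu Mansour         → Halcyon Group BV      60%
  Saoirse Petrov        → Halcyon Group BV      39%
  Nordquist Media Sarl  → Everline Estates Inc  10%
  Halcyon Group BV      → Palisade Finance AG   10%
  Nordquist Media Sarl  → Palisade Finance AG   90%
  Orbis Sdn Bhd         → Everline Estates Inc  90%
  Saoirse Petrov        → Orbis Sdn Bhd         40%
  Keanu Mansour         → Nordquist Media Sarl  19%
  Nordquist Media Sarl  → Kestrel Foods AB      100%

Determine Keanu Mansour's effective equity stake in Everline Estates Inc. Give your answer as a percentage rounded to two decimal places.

55.90%

Keanu reaches Everline along 2 paths.
Via Orbis: 60% × 90% = 54%.
Via Nordquist: 19% × 10% = 1.9%.
Total: 54% + 1.9% = 55.9%.
Rounded: 55.90%.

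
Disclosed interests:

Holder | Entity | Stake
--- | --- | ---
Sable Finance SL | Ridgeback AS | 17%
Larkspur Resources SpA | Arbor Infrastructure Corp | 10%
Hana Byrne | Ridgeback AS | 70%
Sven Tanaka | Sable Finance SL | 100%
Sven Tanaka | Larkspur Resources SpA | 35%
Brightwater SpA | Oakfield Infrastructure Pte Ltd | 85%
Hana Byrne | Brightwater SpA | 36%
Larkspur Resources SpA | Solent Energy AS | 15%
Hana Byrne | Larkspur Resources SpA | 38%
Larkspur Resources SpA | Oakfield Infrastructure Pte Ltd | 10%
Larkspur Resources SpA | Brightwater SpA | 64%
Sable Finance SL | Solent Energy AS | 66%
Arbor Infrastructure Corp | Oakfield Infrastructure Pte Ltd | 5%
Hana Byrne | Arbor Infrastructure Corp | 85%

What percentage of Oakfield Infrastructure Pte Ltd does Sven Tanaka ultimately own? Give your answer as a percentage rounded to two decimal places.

22.72%

Sven reaches Oakfield along 3 paths.
Via Larkspur: 35% × 10% = 3.5%.
Via Larkspur → Brightwater: 35% × 64% × 85% = 19.04%.
Via Larkspur → Arbor: 35% × 10% × 5% = 0.175%.
Total: 3.5% + 19.04% + 0.175% = 22.715%.
Rounded: 22.72%.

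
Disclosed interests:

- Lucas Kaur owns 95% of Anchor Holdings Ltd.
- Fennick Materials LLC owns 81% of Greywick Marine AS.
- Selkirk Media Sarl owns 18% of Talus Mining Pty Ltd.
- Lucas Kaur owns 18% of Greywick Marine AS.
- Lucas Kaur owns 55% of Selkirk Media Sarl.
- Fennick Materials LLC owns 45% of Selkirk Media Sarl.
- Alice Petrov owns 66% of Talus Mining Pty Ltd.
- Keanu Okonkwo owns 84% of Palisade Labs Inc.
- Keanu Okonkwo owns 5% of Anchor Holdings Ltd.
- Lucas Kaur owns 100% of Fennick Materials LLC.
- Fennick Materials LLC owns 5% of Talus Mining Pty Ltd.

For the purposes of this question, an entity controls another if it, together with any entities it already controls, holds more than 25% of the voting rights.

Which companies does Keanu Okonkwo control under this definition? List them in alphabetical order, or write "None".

Keanu holds 84% of Palisade, so Keanu controls Palisade.
No other company's threshold is met.

Palisade Labs Inc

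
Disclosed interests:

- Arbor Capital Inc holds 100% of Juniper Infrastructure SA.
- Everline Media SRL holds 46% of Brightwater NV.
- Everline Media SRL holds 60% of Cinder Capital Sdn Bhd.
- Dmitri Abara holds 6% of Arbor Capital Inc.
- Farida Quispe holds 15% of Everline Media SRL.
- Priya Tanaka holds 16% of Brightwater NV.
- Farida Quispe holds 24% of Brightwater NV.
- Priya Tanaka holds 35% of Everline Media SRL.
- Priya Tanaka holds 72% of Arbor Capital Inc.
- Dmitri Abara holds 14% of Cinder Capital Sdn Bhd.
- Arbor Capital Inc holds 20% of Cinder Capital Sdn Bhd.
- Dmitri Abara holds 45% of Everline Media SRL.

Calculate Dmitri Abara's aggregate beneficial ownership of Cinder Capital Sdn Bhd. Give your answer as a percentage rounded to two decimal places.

Dmitri reaches Cinder along 3 paths.
Via Everline: 45% × 60% = 27%.
Direct stake: 14% = 14%.
Via Arbor: 6% × 20% = 1.2%.
Total: 27% + 14% + 1.2% = 42.2%.
Rounded: 42.20%.

42.20%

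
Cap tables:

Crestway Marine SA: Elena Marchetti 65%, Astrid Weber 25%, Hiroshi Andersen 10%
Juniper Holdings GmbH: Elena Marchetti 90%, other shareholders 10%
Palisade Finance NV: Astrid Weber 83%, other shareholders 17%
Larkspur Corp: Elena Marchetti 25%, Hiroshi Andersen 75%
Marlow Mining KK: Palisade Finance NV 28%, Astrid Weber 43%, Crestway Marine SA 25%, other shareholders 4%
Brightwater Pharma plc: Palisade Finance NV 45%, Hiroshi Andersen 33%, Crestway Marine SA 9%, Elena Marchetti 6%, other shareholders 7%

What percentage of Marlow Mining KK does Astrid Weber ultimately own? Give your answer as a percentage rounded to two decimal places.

72.49%

Astrid reaches Marlow along 3 paths.
Via Palisade: 83% × 28% = 23.24%.
Direct stake: 43% = 43%.
Via Crestway: 25% × 25% = 6.25%.
Total: 23.24% + 43% + 6.25% = 72.49%.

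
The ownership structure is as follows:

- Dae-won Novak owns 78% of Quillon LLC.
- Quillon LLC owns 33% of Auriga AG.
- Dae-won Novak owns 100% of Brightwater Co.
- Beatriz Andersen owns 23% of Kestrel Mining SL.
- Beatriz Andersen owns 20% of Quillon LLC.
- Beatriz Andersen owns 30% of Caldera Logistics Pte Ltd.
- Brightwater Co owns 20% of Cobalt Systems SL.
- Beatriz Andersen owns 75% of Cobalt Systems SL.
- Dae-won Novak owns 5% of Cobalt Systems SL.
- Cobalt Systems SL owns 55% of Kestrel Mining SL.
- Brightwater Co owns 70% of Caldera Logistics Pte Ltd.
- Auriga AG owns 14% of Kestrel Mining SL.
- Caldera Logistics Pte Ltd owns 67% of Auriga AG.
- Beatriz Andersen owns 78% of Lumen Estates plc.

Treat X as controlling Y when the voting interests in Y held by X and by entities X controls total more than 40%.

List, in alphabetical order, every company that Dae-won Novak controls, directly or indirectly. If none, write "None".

Dae-won holds 78% of Quillon, so Dae-won controls Quillon.
Dae-won holds 100% of Brightwater, so Dae-won controls Brightwater.
Brightwater holds 70% of Caldera, so Dae-won controls Caldera.
Quillon and Caldera together hold 33% + 67% = 100% of Auriga, so Dae-won controls Auriga.
No other company's threshold is met.

Auriga AG, Brightwater Co, Caldera Logistics Pte Ltd, Quillon LLC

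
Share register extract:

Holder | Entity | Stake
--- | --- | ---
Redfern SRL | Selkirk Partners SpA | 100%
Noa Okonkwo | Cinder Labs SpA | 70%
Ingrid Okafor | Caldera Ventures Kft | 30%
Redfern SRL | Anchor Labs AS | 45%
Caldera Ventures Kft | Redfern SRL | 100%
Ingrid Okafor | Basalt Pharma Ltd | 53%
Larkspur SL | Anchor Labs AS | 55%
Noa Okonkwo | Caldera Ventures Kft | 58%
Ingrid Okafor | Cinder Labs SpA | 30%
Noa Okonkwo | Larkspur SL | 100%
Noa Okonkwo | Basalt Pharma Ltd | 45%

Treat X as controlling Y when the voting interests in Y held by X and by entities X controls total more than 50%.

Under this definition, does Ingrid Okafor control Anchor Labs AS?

No

Ingrid holds 53% of Basalt, so Ingrid controls Basalt.
Neither Ingrid nor any entity Ingrid controls holds any voting interest in Anchor.
So Ingrid does not control Anchor.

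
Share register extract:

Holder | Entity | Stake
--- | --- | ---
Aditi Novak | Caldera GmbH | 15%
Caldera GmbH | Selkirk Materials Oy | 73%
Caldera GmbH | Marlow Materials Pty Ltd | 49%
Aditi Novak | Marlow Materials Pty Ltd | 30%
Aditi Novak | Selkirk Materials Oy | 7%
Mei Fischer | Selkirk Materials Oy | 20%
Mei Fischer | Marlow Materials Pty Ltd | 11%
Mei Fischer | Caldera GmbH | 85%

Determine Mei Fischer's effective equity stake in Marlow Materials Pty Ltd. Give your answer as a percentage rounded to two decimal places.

52.65%

Mei reaches Marlow along 2 paths.
Direct stake: 11% = 11%.
Via Caldera: 85% × 49% = 41.65%.
Total: 11% + 41.65% = 52.65%.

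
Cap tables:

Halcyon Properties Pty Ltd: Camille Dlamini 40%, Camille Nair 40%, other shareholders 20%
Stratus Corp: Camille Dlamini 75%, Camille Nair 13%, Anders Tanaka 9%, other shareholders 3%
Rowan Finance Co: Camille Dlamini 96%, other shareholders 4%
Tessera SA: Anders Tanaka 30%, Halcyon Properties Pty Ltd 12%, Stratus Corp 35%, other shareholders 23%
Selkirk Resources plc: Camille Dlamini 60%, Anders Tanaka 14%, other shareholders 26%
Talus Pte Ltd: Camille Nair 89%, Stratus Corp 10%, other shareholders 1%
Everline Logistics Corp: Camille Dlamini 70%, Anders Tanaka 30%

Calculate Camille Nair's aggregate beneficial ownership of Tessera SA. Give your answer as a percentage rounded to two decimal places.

Camille Nair reaches Tessera along 2 paths.
Via Halcyon: 40% × 12% = 4.8%.
Via Stratus: 13% × 35% = 4.55%.
Total: 4.8% + 4.55% = 9.35%.

9.35%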